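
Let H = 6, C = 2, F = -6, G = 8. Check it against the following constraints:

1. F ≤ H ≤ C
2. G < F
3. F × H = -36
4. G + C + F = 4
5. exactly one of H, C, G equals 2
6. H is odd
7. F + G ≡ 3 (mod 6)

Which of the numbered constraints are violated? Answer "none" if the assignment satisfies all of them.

Constraints 1, 2, 6, and 7 do not hold.

1. values -6, 6, 2; H = 6 is not ≤ C = 2  no
2. G = 8, F = -6; 8 ≥ -6 (want <)  no
3. F × H = -6 × 6 = -36  yes
4. G + C + F = 8 + 2 + (-6) = 4  yes
5. H=6, C=2, G=8; 1 of them equals 2  yes
6. H = 6 is even  no
7. F + G = 2; 2 mod 6 = 2, not 3  no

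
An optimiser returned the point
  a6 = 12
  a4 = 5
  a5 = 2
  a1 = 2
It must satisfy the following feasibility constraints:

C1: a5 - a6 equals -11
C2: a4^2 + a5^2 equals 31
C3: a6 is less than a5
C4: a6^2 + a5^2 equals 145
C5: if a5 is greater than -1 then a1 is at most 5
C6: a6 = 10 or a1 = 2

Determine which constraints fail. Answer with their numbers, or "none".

Constraints 1, 2, 3, 4 are violated.

C1: a5 - a6 = 2 - 12 = -10, not -11  ✗
C2: a4^2 + a5^2 = 5^2 + 2^2 = 25 + 4 = 29, not 31  ✗
C3: a6 = 12, a5 = 2; 12 ≥ 2 (want <)  ✗
C4: a6^2 + a5^2 = 12^2 + 2^2 = 144 + 4 = 148, not 145  ✗
C5: a5 = 2 > -1, so we need a1 ≤ 5; a1 = 2 ≤ 5  ✓
C6: a6 = 12 ≠ 10, but a1 = 2 = 2 (second disjunct)  ✓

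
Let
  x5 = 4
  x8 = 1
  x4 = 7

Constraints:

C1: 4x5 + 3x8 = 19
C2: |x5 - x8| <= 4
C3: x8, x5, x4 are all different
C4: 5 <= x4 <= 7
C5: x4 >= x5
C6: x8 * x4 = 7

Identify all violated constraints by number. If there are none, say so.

C1: 4x5 + 3x8 = 4(4) + 3(1) = 19  true
C2: |4 - 1| = 3; 3 ≤ 4  true
C3: values 1, 4, 7 are pairwise distinct  true
C4: x4 = 7 lies in [5, 7]  true
C5: x4 = 7, x5 = 4; 7 ≥ 4  true
C6: x8 * x4 = 1 * 7 = 7  true

The assignment satisfies every constraint.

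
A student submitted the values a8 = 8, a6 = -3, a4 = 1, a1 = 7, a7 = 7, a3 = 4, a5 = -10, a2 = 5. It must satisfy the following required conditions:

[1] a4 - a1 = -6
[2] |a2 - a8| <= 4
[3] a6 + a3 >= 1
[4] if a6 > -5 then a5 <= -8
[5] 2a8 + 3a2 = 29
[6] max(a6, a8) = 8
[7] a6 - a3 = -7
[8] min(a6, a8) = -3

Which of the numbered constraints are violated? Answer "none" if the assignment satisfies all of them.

Constraint 5 does not hold.

[1] a4 - a1 = 1 - 7 = -6 — OK.
[2] |5 - 8| = 3; 3 ≤ 4 — OK.
[3] a6 + a3 = -3 + 4 = 1; 1 ≥ 1 — OK.
[4] a6 = -3 > -5, so we need a5 ≤ -8; a5 = -10 ≤ -8 — OK.
[5] 2a8 + 3a2 = 2(8) + 3(5) = 31, not 29 — violated.
[6] max(-3, 8) = 8 — OK.
[7] a6 - a3 = -3 - 4 = -7 — OK.
[8] min(-3, 8) = -3 — OK.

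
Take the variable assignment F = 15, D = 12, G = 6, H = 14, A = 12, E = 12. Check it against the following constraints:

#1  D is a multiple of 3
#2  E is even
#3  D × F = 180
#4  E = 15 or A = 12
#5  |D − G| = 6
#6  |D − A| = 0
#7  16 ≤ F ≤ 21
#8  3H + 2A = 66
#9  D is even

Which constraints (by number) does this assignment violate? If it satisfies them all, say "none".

Constraint 7 does not hold.

#1 12 / 3 = 4, so 3 divides 12  true
#2 E = 12 is even  true
#3 D × F = 12 × 15 = 180  true
#4 E = 12 ≠ 15, but A = 12 = 12 (second disjunct)  true
#5 |12 − 6| = 6  true
#6 |12 − 12| = 0  true
#7 F = 15 is outside [16, 21]  false
#8 3H + 2A = 3(14) + 2(12) = 66  true
#9 D = 12 is even  true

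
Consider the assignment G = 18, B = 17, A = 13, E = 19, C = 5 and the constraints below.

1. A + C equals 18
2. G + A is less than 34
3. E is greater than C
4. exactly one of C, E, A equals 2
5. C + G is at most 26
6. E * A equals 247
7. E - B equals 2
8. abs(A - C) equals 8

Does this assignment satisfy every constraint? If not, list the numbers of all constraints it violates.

1. A + C = 13 + 5 = 18  OK
2. G + A = 18 + 13 = 31; 31 < 34  OK
3. E = 19, C = 5; 19 > 5  OK
4. C=5, E=19, A=13; 0 of them equal 2, not exactly one  FAIL
5. C + G = 5 + 18 = 23; 23 ≤ 26  OK
6. E * A = 19 * 13 = 247  OK
7. E - B = 19 - 17 = 2  OK
8. abs(13 - 5) = 8  OK

Violated: 4.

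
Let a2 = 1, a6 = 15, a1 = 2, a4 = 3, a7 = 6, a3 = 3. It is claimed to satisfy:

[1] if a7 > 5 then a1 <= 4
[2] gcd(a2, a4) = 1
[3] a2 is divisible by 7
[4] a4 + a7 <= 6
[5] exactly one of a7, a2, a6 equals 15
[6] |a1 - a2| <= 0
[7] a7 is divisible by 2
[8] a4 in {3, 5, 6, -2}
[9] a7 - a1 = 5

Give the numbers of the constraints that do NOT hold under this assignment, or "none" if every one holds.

Constraints 3, 4, 6, and 9 are violated.

[1] a7 = 6 > 5, so we need a1 ≤ 4; a1 = 2 ≤ 4 — holds.
[2] gcd(1, 3) = 1 — holds.
[3] 1 = 7*0 + 1, so 7 does not divide 1 — does not hold.
[4] a4 + a7 = 3 + 6 = 9; 9 > 6, bound 6 not met — does not hold.
[5] a7=6, a2=1, a6=15; 1 of them equals 15 — holds.
[6] |2 - 1| = 1; 1 > 0, exceeds bound 0 — does not hold.
[7] 6 / 2 = 3, so 2 divides 6 — holds.
[8] a4 = 3 is in {3, 5, 6, -2} — holds.
[9] a7 - a1 = 6 - 2 = 4, not 5 — does not hold.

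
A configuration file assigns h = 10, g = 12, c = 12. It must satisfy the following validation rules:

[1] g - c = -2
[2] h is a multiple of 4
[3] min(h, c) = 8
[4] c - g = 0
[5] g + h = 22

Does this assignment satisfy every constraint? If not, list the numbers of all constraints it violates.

[1] g - c = 12 - 12 = 0, not -2 — fails.
[2] 10 = 4*2 + 2, so 4 does not divide 10 — fails.
[3] min(10, 12) = 10, not 8 — fails.
[4] c - g = 12 - 12 = 0 — holds.
[5] g + h = 12 + 10 = 22 — holds.

The assignment fails constraints 1, 2, 3.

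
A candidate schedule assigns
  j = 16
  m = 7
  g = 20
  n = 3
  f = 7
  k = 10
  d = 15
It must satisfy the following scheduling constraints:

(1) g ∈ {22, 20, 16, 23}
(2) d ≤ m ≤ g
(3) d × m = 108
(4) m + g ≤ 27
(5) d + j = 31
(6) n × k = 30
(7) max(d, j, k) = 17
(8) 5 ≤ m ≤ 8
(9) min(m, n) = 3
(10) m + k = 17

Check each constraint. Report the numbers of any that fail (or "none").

Constraints 2, 3, 7 are violated.

(1) g = 20 is in {22, 20, 16, 23}  yes
(2) values 15, 7, 20; d = 15 is not ≤ m = 7  no
(3) d × m = 15 × 7 = 105, not 108  no
(4) m + g = 7 + 20 = 27; 27 ≤ 27  yes
(5) d + j = 15 + 16 = 31  yes
(6) n × k = 3 × 10 = 30  yes
(7) max(15, 16, 10) = 16, not 17  no
(8) m = 7 lies in [5, 8]  yes
(9) min(7, 3) = 3  yes
(10) m + k = 7 + 10 = 17  yes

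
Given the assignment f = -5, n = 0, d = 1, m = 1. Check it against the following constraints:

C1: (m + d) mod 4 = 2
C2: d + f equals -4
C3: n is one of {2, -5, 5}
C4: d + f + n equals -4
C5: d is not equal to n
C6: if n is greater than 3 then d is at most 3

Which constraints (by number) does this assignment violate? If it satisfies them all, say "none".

C1: m + d = 2; 2 mod 4 = 2  ✔
C2: d + f = 1 + (-5) = -4  ✔
C3: n = 0 is not in {2, -5, 5}  ✘
C4: d + f + n = 1 + (-5) + 0 = -4  ✔
C5: d = 1, n = 0; distinct  ✔
C6: n = 0, not > 3; antecedent false, conditional vacuously true  ✔

Constraint 3 does not hold.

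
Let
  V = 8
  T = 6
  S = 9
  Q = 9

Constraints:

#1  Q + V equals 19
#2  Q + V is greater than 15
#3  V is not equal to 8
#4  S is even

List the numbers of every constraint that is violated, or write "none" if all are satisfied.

#1 Q + V = 9 + 8 = 17, not 19  fails
#2 Q + V = 9 + 8 = 17; 17 > 15  holds
#3 V = 8, but 8 is required to differ  fails
#4 S = 9 is odd  fails

No — constraints 1, 3, and 4 are not satisfied.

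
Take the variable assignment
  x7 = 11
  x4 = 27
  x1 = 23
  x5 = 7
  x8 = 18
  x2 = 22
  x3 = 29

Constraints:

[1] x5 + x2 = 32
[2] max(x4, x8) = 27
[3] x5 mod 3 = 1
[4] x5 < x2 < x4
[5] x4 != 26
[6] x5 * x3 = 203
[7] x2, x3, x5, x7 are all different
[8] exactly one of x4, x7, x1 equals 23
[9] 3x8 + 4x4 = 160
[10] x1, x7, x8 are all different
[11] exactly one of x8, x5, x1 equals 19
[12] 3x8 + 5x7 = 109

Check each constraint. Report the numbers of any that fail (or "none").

[1] x5 + x2 = 7 + 22 = 29, not 32  fails
[2] max(27, 18) = 27  holds
[3] 7 mod 3 = 1  holds
[4] values 7 < 22 < 27  holds
[5] x4 = 27, and 27 ≠ 26  holds
[6] x5 * x3 = 7 * 29 = 203  holds
[7] values 22, 29, 7, 11 are pairwise distinct  holds
[8] x4=27, x7=11, x1=23; 1 of them equals 23  holds
[9] 3x8 + 4x4 = 3(18) + 4(27) = 162, not 160  fails
[10] values 23, 11, 18 are pairwise distinct  holds
[11] x8=18, x5=7, x1=23; 0 of them equal 19, not exactly one  fails
[12] 3x8 + 5x7 = 3(18) + 5(11) = 109  holds

The assignment fails constraints 1, 9, 11.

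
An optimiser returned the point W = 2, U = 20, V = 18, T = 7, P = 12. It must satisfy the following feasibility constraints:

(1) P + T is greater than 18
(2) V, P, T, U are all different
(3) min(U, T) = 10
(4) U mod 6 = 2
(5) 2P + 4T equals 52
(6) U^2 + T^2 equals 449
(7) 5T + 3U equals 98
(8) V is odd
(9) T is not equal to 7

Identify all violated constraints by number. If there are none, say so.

No — constraints 3, 7, 8, 9 are not satisfied.

(1) P + T = 12 + 7 = 19; 19 > 18  true
(2) values 18, 12, 7, 20 are pairwise distinct  true
(3) min(20, 7) = 7, not 10  false
(4) 20 mod 6 = 2  true
(5) 2P + 4T = 2(12) + 4(7) = 52  true
(6) U^2 + T^2 = 20^2 + 7^2 = 400 + 49 = 449  true
(7) 5T + 3U = 5(7) + 3(20) = 95, not 98  false
(8) V = 18 is even  false
(9) T = 7, but 7 is required to differ  false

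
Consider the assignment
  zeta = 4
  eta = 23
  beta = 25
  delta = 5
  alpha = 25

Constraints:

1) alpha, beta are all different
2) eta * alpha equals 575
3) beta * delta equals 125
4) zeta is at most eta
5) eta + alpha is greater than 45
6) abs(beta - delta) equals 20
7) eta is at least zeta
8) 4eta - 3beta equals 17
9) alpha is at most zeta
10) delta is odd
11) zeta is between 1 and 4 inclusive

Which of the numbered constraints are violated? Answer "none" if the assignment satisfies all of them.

1) alpha = beta = 25, not all different  false
2) eta * alpha = 23 * 25 = 575  true
3) beta * delta = 25 * 5 = 125  true
4) zeta = 4, eta = 23; 4 ≤ 23  true
5) eta + alpha = 23 + 25 = 48; 48 > 45  true
6) abs(25 - 5) = 20  true
7) eta = 23, zeta = 4; 23 ≥ 4  true
8) 4eta - 3beta = 4(23) - 3(25) = 17  true
9) alpha = 25, zeta = 4; 25 > 4 (want ≤)  false
10) delta = 5 is odd  true
11) zeta = 4 lies in [1, 4]  true

Constraints 1, 9 are violated.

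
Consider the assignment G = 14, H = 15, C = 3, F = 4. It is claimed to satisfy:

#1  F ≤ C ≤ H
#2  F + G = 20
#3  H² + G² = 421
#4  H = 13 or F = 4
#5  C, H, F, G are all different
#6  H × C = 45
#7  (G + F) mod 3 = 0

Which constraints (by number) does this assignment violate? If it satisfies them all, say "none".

Constraints 1 and 2 do not hold.

#1 values 4, 3, 15; F = 4 is not ≤ C = 3 — fails.
#2 F + G = 4 + 14 = 18, not 20 — fails.
#3 H² + G² = 15² + 14² = 225 + 196 = 421 — holds.
#4 H = 15 ≠ 13, but F = 4 = 4 (second disjunct) — holds.
#5 values 3, 15, 4, 14 are pairwise distinct — holds.
#6 H × C = 15 × 3 = 45 — holds.
#7 G + F = 18; 18 mod 3 = 0 — holds.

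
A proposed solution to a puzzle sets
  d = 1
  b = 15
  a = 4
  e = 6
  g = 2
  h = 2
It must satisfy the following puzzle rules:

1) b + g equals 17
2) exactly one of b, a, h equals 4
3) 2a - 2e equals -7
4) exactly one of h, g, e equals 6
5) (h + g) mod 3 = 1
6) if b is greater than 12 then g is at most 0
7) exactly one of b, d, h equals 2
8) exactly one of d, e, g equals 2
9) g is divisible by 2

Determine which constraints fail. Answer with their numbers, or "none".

1) b + g = 15 + 2 = 17 — OK.
2) b=15, a=4, h=2; 1 of them equals 4 — OK.
3) 2a - 2e = 2(4) - 2(6) = -4, not -7 — violated.
4) h=2, g=2, e=6; 1 of them equals 6 — OK.
5) h + g = 4; 4 mod 3 = 1 — OK.
6) b = 15 > 12, so we need g ≤ 0; but g = 2 > 0 — violated.
7) b=15, d=1, h=2; 1 of them equals 2 — OK.
8) d=1, e=6, g=2; 1 of them equals 2 — OK.
9) 2 / 2 = 1, so 2 divides 2 — OK.

Constraints 3 and 6 do not hold.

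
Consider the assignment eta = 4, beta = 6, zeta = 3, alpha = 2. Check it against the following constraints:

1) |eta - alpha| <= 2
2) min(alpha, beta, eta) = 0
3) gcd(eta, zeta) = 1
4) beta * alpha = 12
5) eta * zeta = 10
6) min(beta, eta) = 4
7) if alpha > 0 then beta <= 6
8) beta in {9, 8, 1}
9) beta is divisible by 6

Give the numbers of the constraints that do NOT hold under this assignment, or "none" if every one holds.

The assignment fails constraints 2, 5, and 8.

1) |4 - 2| = 2; 2 ≤ 2  holds
2) min(2, 6, 4) = 2, not 0  fails
3) gcd(4, 3) = 1  holds
4) beta * alpha = 6 * 2 = 12  holds
5) eta * zeta = 4 * 3 = 12, not 10  fails
6) min(6, 4) = 4  holds
7) alpha = 2 > 0, so we need beta ≤ 6; beta = 6 ≤ 6  holds
8) beta = 6 is not in {9, 8, 1}  fails
9) 6 / 6 = 1, so 6 divides 6  holds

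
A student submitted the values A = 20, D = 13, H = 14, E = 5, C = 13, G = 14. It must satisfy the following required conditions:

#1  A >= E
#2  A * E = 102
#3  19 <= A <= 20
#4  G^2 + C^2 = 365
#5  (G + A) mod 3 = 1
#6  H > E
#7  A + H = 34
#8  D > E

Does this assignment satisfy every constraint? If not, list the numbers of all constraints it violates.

Violated: 2.

#1 A = 20, E = 5; 20 ≥ 5 — holds.
#2 A * E = 20 * 5 = 100, not 102 — fails.
#3 A = 20 lies in [19, 20] — holds.
#4 G^2 + C^2 = 14^2 + 13^2 = 196 + 169 = 365 — holds.
#5 G + A = 34; 34 mod 3 = 1 — holds.
#6 H = 14, E = 5; 14 > 5 — holds.
#7 A + H = 20 + 14 = 34 — holds.
#8 D = 13, E = 5; 13 > 5 — holds.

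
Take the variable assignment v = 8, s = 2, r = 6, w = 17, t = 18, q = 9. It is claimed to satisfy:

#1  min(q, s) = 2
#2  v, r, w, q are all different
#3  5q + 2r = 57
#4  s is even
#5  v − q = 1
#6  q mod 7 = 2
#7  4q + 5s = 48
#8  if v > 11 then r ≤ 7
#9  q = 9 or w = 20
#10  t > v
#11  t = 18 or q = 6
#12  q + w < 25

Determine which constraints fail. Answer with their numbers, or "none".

#1 min(9, 2) = 2  ✔
#2 values 8, 6, 17, 9 are pairwise distinct  ✔
#3 5q + 2r = 5(9) + 2(6) = 57  ✔
#4 s = 2 is even  ✔
#5 v − q = 8 − 9 = -1, not 1  ✘
#6 9 mod 7 = 2  ✔
#7 4q + 5s = 4(9) + 5(2) = 46, not 48  ✘
#8 v = 8, not > 11; antecedent false, conditional vacuously true  ✔
#9 q = 9 = 9 (first disjunct)  ✔
#10 t = 18, v = 8; 18 > 8  ✔
#11 t = 18 = 18 (first disjunct)  ✔
#12 q + w = 9 + 17 = 26; 26 ≥ 25, bound 25 not met  ✘

Violated: 5, 7, and 12.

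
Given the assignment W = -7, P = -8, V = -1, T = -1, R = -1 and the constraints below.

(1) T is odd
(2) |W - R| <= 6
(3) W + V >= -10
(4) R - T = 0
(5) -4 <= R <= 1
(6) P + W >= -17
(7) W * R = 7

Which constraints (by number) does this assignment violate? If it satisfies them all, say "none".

None — every constraint holds.

(1) T = -1 is odd  true
(2) |-7 - (-1)| = 6; 6 ≤ 6  true
(3) W + V = -7 + (-1) = -8; -8 ≥ -10  true
(4) R - T = -1 - (-1) = 0  true
(5) R = -1 lies in [-4, 1]  true
(6) P + W = -8 + (-7) = -15; -15 ≥ -17  true
(7) W * R = -7 * (-1) = 7  true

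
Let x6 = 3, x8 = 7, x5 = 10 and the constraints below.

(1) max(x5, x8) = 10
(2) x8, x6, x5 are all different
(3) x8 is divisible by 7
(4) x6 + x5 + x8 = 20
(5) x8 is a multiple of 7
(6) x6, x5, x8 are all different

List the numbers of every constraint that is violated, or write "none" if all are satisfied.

(1) max(10, 7) = 10  yes
(2) values 7, 3, 10 are pairwise distinct  yes
(3) 7 / 7 = 1, so 7 divides 7  yes
(4) x6 + x5 + x8 = 3 + 10 + 7 = 20  yes
(5) 7 / 7 = 1, so 7 divides 7  yes
(6) values 3, 10, 7 are pairwise distinct  yes

The assignment satisfies every constraint.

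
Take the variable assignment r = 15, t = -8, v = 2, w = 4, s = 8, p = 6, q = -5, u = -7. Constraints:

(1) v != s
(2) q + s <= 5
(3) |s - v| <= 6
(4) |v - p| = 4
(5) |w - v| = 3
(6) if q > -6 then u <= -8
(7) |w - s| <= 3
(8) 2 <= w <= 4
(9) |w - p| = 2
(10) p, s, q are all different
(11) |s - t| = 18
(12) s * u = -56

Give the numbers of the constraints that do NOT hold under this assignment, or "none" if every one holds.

(1) v = 2, s = 8; distinct — holds.
(2) q + s = -5 + 8 = 3; 3 ≤ 5 — holds.
(3) |8 - 2| = 6; 6 ≤ 6 — holds.
(4) |2 - 6| = 4 — holds.
(5) |4 - 2| = 2, not 3 — does not hold.
(6) q = -5 > -6, so we need u ≤ -8; but u = -7 > -8 — does not hold.
(7) |4 - 8| = 4; 4 > 3, exceeds bound 3 — does not hold.
(8) w = 4 lies in [2, 4] — holds.
(9) |4 - 6| = 2 — holds.
(10) values 6, 8, -5 are pairwise distinct — holds.
(11) |8 - (-8)| = 16, not 18 — does not hold.
(12) s * u = 8 * (-7) = -56 — holds.

The assignment fails constraints 5, 6, 7, and 11.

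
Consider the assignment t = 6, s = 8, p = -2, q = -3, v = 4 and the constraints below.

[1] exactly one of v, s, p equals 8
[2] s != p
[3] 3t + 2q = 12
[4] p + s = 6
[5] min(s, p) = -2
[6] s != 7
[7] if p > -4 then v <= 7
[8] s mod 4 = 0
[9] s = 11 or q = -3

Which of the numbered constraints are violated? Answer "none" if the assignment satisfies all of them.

[1] v=4, s=8, p=-2; 1 of them equals 8 — OK.
[2] s = 8, p = -2; distinct — OK.
[3] 3t + 2q = 3(6) + 2(-3) = 12 — OK.
[4] p + s = -2 + 8 = 6 — OK.
[5] min(8, -2) = -2 — OK.
[6] s = 8, and 8 ≠ 7 — OK.
[7] p = -2 > -4, so we need v ≤ 7; v = 4 ≤ 7 — OK.
[8] 8 mod 4 = 0 — OK.
[9] s = 8 ≠ 11, but q = -3 = -3 (second disjunct) — OK.

Yes — all constraints hold.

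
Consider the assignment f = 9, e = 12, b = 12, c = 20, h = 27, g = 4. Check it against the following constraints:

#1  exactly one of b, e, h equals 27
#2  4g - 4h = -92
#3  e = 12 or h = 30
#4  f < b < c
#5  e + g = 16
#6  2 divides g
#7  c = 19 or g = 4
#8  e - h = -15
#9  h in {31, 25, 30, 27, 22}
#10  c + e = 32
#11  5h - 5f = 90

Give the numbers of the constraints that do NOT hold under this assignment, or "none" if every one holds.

#1 b=12, e=12, h=27; 1 of them equals 27 — holds.
#2 4g - 4h = 4(4) - 4(27) = -92 — holds.
#3 e = 12 = 12 (first disjunct) — holds.
#4 values 9 < 12 < 20 — holds.
#5 e + g = 12 + 4 = 16 — holds.
#6 4 / 2 = 2, so 2 divides 4 — holds.
#7 c = 20 ≠ 19, but g = 4 = 4 (second disjunct) — holds.
#8 e - h = 12 - 27 = -15 — holds.
#9 h = 27 is in {31, 25, 30, 27, 22} — holds.
#10 c + e = 20 + 12 = 32 — holds.
#11 5h - 5f = 5(27) - 5(9) = 90 — holds.

None — every constraint holds.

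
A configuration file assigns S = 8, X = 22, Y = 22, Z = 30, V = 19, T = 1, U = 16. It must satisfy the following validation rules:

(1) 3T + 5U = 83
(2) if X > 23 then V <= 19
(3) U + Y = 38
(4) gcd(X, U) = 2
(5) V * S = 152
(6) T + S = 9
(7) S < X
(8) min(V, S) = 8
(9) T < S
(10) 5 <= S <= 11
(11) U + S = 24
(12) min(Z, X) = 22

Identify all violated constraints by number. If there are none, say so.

(1) 3T + 5U = 3(1) + 5(16) = 83  holds
(2) X = 22, not > 23; antecedent false, conditional vacuously true  holds
(3) U + Y = 16 + 22 = 38  holds
(4) gcd(22, 16) = 2  holds
(5) V * S = 19 * 8 = 152  holds
(6) T + S = 1 + 8 = 9  holds
(7) S = 8, X = 22; 8 < 22  holds
(8) min(19, 8) = 8  holds
(9) T = 1, S = 8; 1 < 8  holds
(10) S = 8 lies in [5, 11]  holds
(11) U + S = 16 + 8 = 24  holds
(12) min(30, 22) = 22  holds

No violations.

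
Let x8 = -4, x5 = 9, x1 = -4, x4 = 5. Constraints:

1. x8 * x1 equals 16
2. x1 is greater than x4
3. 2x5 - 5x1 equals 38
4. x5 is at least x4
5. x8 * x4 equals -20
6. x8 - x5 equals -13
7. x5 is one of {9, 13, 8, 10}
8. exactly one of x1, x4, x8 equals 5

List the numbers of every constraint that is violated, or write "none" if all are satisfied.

Constraint 2 does not hold.

1. x8 * x1 = -4 * (-4) = 16 — holds.
2. x1 = -4, x4 = 5; -4 ≤ 5 (want >) — fails.
3. 2x5 - 5x1 = 2(9) - 5(-4) = 38 — holds.
4. x5 = 9, x4 = 5; 9 ≥ 5 — holds.
5. x8 * x4 = -4 * 5 = -20 — holds.
6. x8 - x5 = -4 - 9 = -13 — holds.
7. x5 = 9 is in {9, 13, 8, 10} — holds.
8. x1=-4, x4=5, x8=-4; 1 of them equals 5 — holds.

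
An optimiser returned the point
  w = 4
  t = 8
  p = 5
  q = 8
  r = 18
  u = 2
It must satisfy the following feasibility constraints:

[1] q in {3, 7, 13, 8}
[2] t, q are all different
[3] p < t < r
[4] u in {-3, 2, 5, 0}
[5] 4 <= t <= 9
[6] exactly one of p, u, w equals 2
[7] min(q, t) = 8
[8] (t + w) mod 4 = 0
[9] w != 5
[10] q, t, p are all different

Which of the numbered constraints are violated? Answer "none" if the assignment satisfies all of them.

No — constraints 2 and 10 are not satisfied.

[1] q = 8 is in {3, 7, 13, 8}  yes
[2] t = q = 8, not all different  no
[3] values 5 < 8 < 18  yes
[4] u = 2 is in {-3, 2, 5, 0}  yes
[5] t = 8 lies in [4, 9]  yes
[6] p=5, u=2, w=4; 1 of them equals 2  yes
[7] min(8, 8) = 8  yes
[8] t + w = 12; 12 mod 4 = 0  yes
[9] w = 4, and 4 ≠ 5  yes
[10] q = t = 8, not all different  no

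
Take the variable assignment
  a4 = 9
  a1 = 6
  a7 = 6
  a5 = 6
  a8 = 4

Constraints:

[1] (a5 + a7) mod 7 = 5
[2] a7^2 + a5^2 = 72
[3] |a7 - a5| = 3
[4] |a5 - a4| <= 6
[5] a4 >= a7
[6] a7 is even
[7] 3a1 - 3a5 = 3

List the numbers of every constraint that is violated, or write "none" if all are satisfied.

[1] a5 + a7 = 12; 12 mod 7 = 5 — holds.
[2] a7^2 + a5^2 = 6^2 + 6^2 = 36 + 36 = 72 — holds.
[3] |6 - 6| = 0, not 3 — fails.
[4] |6 - 9| = 3; 3 ≤ 6 — holds.
[5] a4 = 9, a7 = 6; 9 ≥ 6 — holds.
[6] a7 = 6 is even — holds.
[7] 3a1 - 3a5 = 3(6) - 3(6) = 0, not 3 — fails.

The assignment fails constraints 3 and 7.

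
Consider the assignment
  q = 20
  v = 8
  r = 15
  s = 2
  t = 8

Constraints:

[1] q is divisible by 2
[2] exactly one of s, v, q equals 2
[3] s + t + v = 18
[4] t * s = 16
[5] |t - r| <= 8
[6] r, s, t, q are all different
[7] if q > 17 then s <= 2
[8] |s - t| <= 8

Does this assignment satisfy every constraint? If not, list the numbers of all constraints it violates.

All constraints are satisfied.

[1] 20 / 2 = 10, so 2 divides 20 — satisfied.
[2] s=2, v=8, q=20; 1 of them equals 2 — satisfied.
[3] s + t + v = 2 + 8 + 8 = 18 — satisfied.
[4] t * s = 8 * 2 = 16 — satisfied.
[5] |8 - 15| = 7; 7 ≤ 8 — satisfied.
[6] values 15, 2, 8, 20 are pairwise distinct — satisfied.
[7] q = 20 > 17, so we need s ≤ 2; s = 2 ≤ 2 — satisfied.
[8] |2 - 8| = 6; 6 ≤ 8 — satisfied.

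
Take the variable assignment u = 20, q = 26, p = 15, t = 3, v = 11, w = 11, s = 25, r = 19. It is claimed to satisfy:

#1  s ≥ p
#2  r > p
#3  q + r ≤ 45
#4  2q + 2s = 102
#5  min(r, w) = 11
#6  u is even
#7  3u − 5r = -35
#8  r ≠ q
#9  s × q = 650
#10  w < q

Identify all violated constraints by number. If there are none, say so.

#1 s = 25, p = 15; 25 ≥ 15 — OK.
#2 r = 19, p = 15; 19 > 15 — OK.
#3 q + r = 26 + 19 = 45; 45 ≤ 45 — OK.
#4 2q + 2s = 2(26) + 2(25) = 102 — OK.
#5 min(19, 11) = 11 — OK.
#6 u = 20 is even — OK.
#7 3u − 5r = 3(20) − 5(19) = -35 — OK.
#8 r = 19, q = 26; distinct — OK.
#9 s × q = 25 × 26 = 650 — OK.
#10 w = 11, q = 26; 11 < 26 — OK.

Yes — all constraints hold.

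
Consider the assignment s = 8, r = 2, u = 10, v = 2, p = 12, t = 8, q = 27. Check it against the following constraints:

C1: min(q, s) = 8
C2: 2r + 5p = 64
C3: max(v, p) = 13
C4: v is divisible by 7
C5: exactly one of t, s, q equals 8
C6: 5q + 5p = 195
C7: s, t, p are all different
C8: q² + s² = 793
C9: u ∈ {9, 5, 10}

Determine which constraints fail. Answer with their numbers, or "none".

C1: min(27, 8) = 8 — OK.
C2: 2r + 5p = 2(2) + 5(12) = 64 — OK.
C3: max(2, 12) = 12, not 13 — violated.
C4: 2 = 7×0 + 2, so 7 does not divide 2 — violated.
C5: t=8, s=8, q=27; 2 of them equal 8, not exactly one — violated.
C6: 5q + 5p = 5(27) + 5(12) = 195 — OK.
C7: s = t = 8, not all different — violated.
C8: q² + s² = 27² + 8² = 729 + 64 = 793 — OK.
C9: u = 10 is in {9, 5, 10} — OK.

No — constraints 3, 4, 5, and 7 are not satisfied.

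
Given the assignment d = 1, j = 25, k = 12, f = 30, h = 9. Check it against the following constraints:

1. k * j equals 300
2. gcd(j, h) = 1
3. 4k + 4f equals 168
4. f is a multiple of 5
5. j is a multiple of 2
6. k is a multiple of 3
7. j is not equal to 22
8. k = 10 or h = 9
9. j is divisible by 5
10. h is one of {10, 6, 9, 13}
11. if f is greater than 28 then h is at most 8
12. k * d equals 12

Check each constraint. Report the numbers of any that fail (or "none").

1. k * j = 12 * 25 = 300 — satisfied.
2. gcd(25, 9) = 1 — satisfied.
3. 4k + 4f = 4(12) + 4(30) = 168 — satisfied.
4. 30 / 5 = 6, so 5 divides 30 — satisfied.
5. 25 = 2*12 + 1, so 2 does not divide 25 — violated.
6. 12 / 3 = 4, so 3 divides 12 — satisfied.
7. j = 25, and 25 ≠ 22 — satisfied.
8. k = 12 ≠ 10, but h = 9 = 9 (second disjunct) — satisfied.
9. 25 / 5 = 5, so 5 divides 25 — satisfied.
10. h = 9 is in {10, 6, 9, 13} — satisfied.
11. f = 30 > 28, so we need h ≤ 8; but h = 9 > 8 — violated.
12. k * d = 12 * 1 = 12 — satisfied.

Violated: 5, 11.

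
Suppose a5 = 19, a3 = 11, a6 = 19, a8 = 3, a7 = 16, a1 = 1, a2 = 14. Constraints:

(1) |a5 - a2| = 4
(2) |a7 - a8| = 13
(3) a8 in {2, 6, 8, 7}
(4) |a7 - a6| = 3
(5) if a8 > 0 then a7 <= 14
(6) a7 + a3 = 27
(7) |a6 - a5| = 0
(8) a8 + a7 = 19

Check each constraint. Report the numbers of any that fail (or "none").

(1) |19 - 14| = 5, not 4  no
(2) |16 - 3| = 13  yes
(3) a8 = 3 is not in {2, 6, 8, 7}  no
(4) |16 - 19| = 3  yes
(5) a8 = 3 > 0, so we need a7 ≤ 14; but a7 = 16 > 14  no
(6) a7 + a3 = 16 + 11 = 27  yes
(7) |19 - 19| = 0  yes
(8) a8 + a7 = 3 + 16 = 19  yes

Constraints 1, 3, 5 are violated.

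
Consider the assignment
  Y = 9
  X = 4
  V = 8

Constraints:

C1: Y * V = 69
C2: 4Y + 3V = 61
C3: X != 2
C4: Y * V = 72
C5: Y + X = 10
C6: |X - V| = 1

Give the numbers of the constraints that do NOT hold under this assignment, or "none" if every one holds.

C1: Y * V = 9 * 8 = 72, not 69  fails
C2: 4Y + 3V = 4(9) + 3(8) = 60, not 61  fails
C3: X = 4, and 4 ≠ 2  holds
C4: Y * V = 9 * 8 = 72  holds
C5: Y + X = 9 + 4 = 13, not 10  fails
C6: |4 - 8| = 4, not 1  fails

Constraints 1, 2, 5, 6 are violated.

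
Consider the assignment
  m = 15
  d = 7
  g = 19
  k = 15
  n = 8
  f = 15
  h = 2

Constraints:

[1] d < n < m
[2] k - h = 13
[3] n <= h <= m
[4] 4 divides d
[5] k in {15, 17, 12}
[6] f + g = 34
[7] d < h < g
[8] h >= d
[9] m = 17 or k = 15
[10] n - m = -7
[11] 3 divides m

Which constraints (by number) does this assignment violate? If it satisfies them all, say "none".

[1] values 7 < 8 < 15  ✔
[2] k - h = 15 - 2 = 13  ✔
[3] values 8, 2, 15; n = 8 is not <= h = 2  ✘
[4] 7 = 4*1 + 3, so 4 does not divide 7  ✘
[5] k = 15 is in {15, 17, 12}  ✔
[6] f + g = 15 + 19 = 34  ✔
[7] values 7, 2, 19; d = 7 is not < h = 2  ✘
[8] h = 2, d = 7; 2 < 7 (want ≥)  ✘
[9] m = 15 ≠ 17, but k = 15 = 15 (second disjunct)  ✔
[10] n - m = 8 - 15 = -7  ✔
[11] 15 / 3 = 5, so 3 divides 15  ✔

No — constraints 3, 4, 7, and 8 are not satisfied.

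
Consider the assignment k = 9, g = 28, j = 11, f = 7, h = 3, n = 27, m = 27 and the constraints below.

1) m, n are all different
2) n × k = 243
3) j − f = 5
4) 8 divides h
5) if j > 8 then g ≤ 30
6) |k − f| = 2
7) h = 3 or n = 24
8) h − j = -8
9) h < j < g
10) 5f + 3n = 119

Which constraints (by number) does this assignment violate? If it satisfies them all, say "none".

1) m = n = 27, not all different  FAIL
2) n × k = 27 × 9 = 243  OK
3) j − f = 11 − 7 = 4, not 5  FAIL
4) 3 = 8×0 + 3, so 8 does not divide 3  FAIL
5) j = 11 > 8, so we need g ≤ 30; g = 28 ≤ 30  OK
6) |9 − 7| = 2  OK
7) h = 3 = 3 (first disjunct)  OK
8) h − j = 3 − 11 = -8  OK
9) values 3 < 11 < 28  OK
10) 5f + 3n = 5(7) + 3(27) = 116, not 119  FAIL

No — constraints 1, 3, 4, and 10 are not satisfied.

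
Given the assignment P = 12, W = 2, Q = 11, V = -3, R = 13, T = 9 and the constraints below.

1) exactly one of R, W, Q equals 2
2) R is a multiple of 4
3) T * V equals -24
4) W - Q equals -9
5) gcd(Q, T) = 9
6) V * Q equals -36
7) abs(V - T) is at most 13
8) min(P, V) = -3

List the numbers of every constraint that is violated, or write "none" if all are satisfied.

The assignment fails constraints 2, 3, 5, and 6.

1) R=13, W=2, Q=11; 1 of them equals 2 — holds.
2) 13 = 4*3 + 1, so 4 does not divide 13 — does not hold.
3) T * V = 9 * (-3) = -27, not -24 — does not hold.
4) W - Q = 2 - 11 = -9 — holds.
5) gcd(11, 9) = 1, not 9 — does not hold.
6) V * Q = -3 * 11 = -33, not -36 — does not hold.
7) abs(-3 - 9) = 12; 12 ≤ 13 — holds.
8) min(12, -3) = -3 — holds.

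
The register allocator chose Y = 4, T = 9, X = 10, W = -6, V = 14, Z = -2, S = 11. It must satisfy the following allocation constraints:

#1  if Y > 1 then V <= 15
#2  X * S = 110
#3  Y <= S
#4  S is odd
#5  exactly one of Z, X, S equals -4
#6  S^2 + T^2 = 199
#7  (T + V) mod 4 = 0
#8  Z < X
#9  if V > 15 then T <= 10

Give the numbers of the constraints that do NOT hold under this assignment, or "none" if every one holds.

#1 Y = 4 > 1, so we need V ≤ 15; V = 14 ≤ 15  OK
#2 X * S = 10 * 11 = 110  OK
#3 Y = 4, S = 11; 4 ≤ 11  OK
#4 S = 11 is odd  OK
#5 Z=-2, X=10, S=11; 0 of them equal -4, not exactly one  FAIL
#6 S^2 + T^2 = 11^2 + 9^2 = 121 + 81 = 202, not 199  FAIL
#7 T + V = 23; 23 mod 4 = 3, not 0  FAIL
#8 Z = -2, X = 10; -2 < 10  OK
#9 V = 14, not > 15; antecedent false, conditional vacuously true  OK

Constraints 5, 6, and 7 are violated.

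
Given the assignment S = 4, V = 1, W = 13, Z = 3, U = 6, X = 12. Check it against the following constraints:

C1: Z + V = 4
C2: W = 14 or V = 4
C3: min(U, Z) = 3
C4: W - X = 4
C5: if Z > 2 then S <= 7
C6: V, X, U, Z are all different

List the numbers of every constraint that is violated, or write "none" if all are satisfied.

The assignment fails constraints 2, 4.

C1: Z + V = 3 + 1 = 4 — OK.
C2: W = 13 ≠ 14 and V = 1 ≠ 4; both disjuncts false — violated.
C3: min(6, 3) = 3 — OK.
C4: W - X = 13 - 12 = 1, not 4 — violated.
C5: Z = 3 > 2, so we need S ≤ 7; S = 4 ≤ 7 — OK.
C6: values 1, 12, 6, 3 are pairwise distinct — OK.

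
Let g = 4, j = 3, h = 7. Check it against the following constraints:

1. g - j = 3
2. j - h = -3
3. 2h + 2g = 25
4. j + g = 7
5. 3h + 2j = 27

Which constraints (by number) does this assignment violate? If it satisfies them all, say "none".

Violated: 1, 2, and 3.

1. g - j = 4 - 3 = 1, not 3  false
2. j - h = 3 - 7 = -4, not -3  false
3. 2h + 2g = 2(7) + 2(4) = 22, not 25  false
4. j + g = 3 + 4 = 7  true
5. 3h + 2j = 3(7) + 2(3) = 27  true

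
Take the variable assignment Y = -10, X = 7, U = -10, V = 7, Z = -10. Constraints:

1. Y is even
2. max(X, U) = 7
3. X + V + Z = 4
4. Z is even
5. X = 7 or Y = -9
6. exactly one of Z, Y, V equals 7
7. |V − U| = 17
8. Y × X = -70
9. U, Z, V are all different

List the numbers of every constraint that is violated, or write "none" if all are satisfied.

No — constraint 9 is not satisfied.

1. Y = -10 is even — satisfied.
2. max(7, -10) = 7 — satisfied.
3. X + V + Z = 7 + 7 + (-10) = 4 — satisfied.
4. Z = -10 is even — satisfied.
5. X = 7 = 7 (first disjunct) — satisfied.
6. Z=-10, Y=-10, V=7; 1 of them equals 7 — satisfied.
7. |7 − (-10)| = 17 — satisfied.
8. Y × X = -10 × 7 = -70 — satisfied.
9. U = Z = -10, not all different — violated.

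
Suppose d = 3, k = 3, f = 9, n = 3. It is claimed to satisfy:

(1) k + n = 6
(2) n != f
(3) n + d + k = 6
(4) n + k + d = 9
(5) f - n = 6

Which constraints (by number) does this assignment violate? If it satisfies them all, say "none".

Violated: 3.

(1) k + n = 3 + 3 = 6  holds
(2) n = 3, f = 9; distinct  holds
(3) n + d + k = 3 + 3 + 3 = 9, not 6  fails
(4) n + k + d = 3 + 3 + 3 = 9  holds
(5) f - n = 9 - 3 = 6  holds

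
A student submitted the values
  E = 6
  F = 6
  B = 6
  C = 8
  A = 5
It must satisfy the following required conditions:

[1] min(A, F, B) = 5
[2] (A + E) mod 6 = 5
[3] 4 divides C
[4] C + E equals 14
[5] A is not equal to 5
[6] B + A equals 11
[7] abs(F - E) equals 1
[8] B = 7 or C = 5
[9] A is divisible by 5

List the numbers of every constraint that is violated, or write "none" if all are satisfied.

[1] min(5, 6, 6) = 5 — holds.
[2] A + E = 11; 11 mod 6 = 5 — holds.
[3] 8 / 4 = 2, so 4 divides 8 — holds.
[4] C + E = 8 + 6 = 14 — holds.
[5] A = 5, but 5 is required to differ — fails.
[6] B + A = 6 + 5 = 11 — holds.
[7] abs(6 - 6) = 0, not 1 — fails.
[8] B = 6 ≠ 7 and C = 8 ≠ 5; both disjuncts false — fails.
[9] 5 / 5 = 1, so 5 divides 5 — holds.

The assignment fails constraints 5, 7, and 8.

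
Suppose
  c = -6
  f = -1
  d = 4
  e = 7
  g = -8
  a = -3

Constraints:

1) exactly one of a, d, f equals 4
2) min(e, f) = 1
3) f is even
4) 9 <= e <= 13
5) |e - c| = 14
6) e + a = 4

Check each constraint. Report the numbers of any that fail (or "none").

1) a=-3, d=4, f=-1; 1 of them equals 4 — satisfied.
2) min(7, -1) = -1, not 1 — violated.
3) f = -1 is odd — violated.
4) e = 7 is outside [9, 13] — violated.
5) |7 - (-6)| = 13, not 14 — violated.
6) e + a = 7 + (-3) = 4 — satisfied.

Constraints 2, 3, 4, and 5 do not hold.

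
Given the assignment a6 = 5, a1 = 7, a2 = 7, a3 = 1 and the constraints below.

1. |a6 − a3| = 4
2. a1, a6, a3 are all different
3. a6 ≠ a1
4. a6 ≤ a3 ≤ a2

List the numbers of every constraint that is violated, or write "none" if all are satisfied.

No — constraint 4 is not satisfied.

1. |5 − 1| = 4 — OK.
2. values 7, 5, 1 are pairwise distinct — OK.
3. a6 = 5, a1 = 7; distinct — OK.
4. values 5, 1, 7; a6 = 5 is not ≤ a3 = 1 — violated.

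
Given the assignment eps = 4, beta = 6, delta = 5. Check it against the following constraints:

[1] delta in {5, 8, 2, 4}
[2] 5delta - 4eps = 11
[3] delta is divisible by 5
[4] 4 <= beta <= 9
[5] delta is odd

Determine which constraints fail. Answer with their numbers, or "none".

No — constraint 2 is not satisfied.

[1] delta = 5 is in {5, 8, 2, 4}  yes
[2] 5delta - 4eps = 5(5) - 4(4) = 9, not 11  no
[3] 5 / 5 = 1, so 5 divides 5  yes
[4] beta = 6 lies in [4, 9]  yes
[5] delta = 5 is odd  yes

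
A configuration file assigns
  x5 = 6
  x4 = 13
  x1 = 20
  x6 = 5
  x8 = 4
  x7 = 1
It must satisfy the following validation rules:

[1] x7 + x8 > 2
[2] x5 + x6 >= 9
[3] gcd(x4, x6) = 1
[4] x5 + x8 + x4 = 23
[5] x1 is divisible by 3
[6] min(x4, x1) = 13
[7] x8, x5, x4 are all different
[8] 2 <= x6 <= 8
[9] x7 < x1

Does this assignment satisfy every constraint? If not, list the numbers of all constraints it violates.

Constraint 5 does not hold.

[1] x7 + x8 = 1 + 4 = 5; 5 > 2 — holds.
[2] x5 + x6 = 6 + 5 = 11; 11 ≥ 9 — holds.
[3] gcd(13, 5) = 1 — holds.
[4] x5 + x8 + x4 = 6 + 4 + 13 = 23 — holds.
[5] 20 = 3*6 + 2, so 3 does not divide 20 — does not hold.
[6] min(13, 20) = 13 — holds.
[7] values 4, 6, 13 are pairwise distinct — holds.
[8] x6 = 5 lies in [2, 8] — holds.
[9] x7 = 1, x1 = 20; 1 < 20 — holds.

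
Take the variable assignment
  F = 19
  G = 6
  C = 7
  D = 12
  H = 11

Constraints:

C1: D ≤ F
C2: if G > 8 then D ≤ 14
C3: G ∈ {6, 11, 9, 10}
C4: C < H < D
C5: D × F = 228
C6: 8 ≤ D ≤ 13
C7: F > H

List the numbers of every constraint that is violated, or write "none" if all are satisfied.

C1: D = 12, F = 19; 12 ≤ 19 — holds.
C2: G = 6, not > 8; antecedent false, conditional vacuously true — holds.
C3: G = 6 is in {6, 11, 9, 10} — holds.
C4: values 7 < 11 < 12 — holds.
C5: D × F = 12 × 19 = 228 — holds.
C6: D = 12 lies in [8, 13] — holds.
C7: F = 19, H = 11; 19 > 11 — holds.

All constraints are satisfied.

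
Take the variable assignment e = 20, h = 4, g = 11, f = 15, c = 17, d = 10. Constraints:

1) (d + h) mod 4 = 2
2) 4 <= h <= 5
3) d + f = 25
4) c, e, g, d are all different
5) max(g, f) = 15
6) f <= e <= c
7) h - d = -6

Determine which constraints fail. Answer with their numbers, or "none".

1) d + h = 14; 14 mod 4 = 2 — holds.
2) h = 4 lies in [4, 5] — holds.
3) d + f = 10 + 15 = 25 — holds.
4) values 17, 20, 11, 10 are pairwise distinct — holds.
5) max(11, 15) = 15 — holds.
6) values 15, 20, 17; e = 20 is not <= c = 17 — fails.
7) h - d = 4 - 10 = -6 — holds.

No — constraint 6 is not satisfied.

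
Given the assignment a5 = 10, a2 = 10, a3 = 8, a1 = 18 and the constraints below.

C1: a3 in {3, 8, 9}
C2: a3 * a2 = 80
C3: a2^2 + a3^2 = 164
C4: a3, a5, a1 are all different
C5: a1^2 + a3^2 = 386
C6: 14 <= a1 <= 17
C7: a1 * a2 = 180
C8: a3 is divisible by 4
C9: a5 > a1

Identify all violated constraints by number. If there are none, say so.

C1: a3 = 8 is in {3, 8, 9} — satisfied.
C2: a3 * a2 = 8 * 10 = 80 — satisfied.
C3: a2^2 + a3^2 = 10^2 + 8^2 = 100 + 64 = 164 — satisfied.
C4: values 8, 10, 18 are pairwise distinct — satisfied.
C5: a1^2 + a3^2 = 18^2 + 8^2 = 324 + 64 = 388, not 386 — violated.
C6: a1 = 18 is outside [14, 17] — violated.
C7: a1 * a2 = 18 * 10 = 180 — satisfied.
C8: 8 / 4 = 2, so 4 divides 8 — satisfied.
C9: a5 = 10, a1 = 18; 10 ≤ 18 (want >) — violated.

No — constraints 5, 6, 9 are not satisfied.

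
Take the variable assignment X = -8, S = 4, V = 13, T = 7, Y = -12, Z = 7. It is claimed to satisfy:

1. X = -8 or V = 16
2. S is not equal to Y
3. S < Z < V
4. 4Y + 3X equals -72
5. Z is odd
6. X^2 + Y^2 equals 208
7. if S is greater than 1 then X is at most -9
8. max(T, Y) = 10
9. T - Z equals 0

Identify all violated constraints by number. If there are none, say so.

1. X = -8 = -8 (first disjunct)  ✔
2. S = 4, Y = -12; distinct  ✔
3. values 4 < 7 < 13  ✔
4. 4Y + 3X = 4(-12) + 3(-8) = -72  ✔
5. Z = 7 is odd  ✔
6. X^2 + Y^2 = (-8)^2 + (-12)^2 = 64 + 144 = 208  ✔
7. S = 4 > 1, so we need X ≤ -9; but X = -8 > -9  ✘
8. max(7, -12) = 7, not 10  ✘
9. T - Z = 7 - 7 = 0  ✔

Constraints 7 and 8 do not hold.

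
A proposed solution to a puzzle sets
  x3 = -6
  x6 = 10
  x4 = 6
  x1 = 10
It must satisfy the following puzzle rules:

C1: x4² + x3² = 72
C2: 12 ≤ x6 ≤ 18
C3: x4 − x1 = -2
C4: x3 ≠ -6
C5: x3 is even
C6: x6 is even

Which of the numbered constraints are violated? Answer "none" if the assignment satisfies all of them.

C1: x4² + x3² = 6² + (-6)² = 36 + 36 = 72  ✓
C2: x6 = 10 is outside [12, 18]  ✗
C3: x4 − x1 = 6 − 10 = -4, not -2  ✗
C4: x3 = -6, but -6 is required to differ  ✗
C5: x3 = -6 is even  ✓
C6: x6 = 10 is even  ✓

No — constraints 2, 3, 4 are not satisfied.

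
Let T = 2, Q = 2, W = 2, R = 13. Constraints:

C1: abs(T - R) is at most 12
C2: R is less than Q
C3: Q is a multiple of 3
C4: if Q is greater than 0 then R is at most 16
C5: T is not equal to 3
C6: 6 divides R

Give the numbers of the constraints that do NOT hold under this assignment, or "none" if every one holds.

C1: abs(2 - 13) = 11; 11 ≤ 12  yes
C2: R = 13, Q = 2; 13 ≥ 2 (want <)  no
C3: 2 = 3*0 + 2, so 3 does not divide 2  no
C4: Q = 2 > 0, so we need R ≤ 16; R = 13 ≤ 16  yes
C5: T = 2, and 2 ≠ 3  yes
C6: 13 = 6*2 + 1, so 6 does not divide 13  no

Violated: 2, 3, and 6.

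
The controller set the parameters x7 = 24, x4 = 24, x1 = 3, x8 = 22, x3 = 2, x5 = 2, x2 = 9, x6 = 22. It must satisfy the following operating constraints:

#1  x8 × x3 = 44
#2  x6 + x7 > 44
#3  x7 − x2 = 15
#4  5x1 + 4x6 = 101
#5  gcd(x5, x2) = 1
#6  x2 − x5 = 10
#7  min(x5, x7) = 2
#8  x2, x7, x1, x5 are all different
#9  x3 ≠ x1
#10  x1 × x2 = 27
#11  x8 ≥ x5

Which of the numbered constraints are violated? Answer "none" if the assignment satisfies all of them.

The assignment fails constraints 4 and 6.

#1 x8 × x3 = 22 × 2 = 44 — OK.
#2 x6 + x7 = 22 + 24 = 46; 46 > 44 — OK.
#3 x7 − x2 = 24 − 9 = 15 — OK.
#4 5x1 + 4x6 = 5(3) + 4(22) = 103, not 101 — violated.
#5 gcd(2, 9) = 1 — OK.
#6 x2 − x5 = 9 − 2 = 7, not 10 — violated.
#7 min(2, 24) = 2 — OK.
#8 values 9, 24, 3, 2 are pairwise distinct — OK.
#9 x3 = 2, x1 = 3; distinct — OK.
#10 x1 × x2 = 3 × 9 = 27 — OK.
#11 x8 = 22, x5 = 2; 22 ≥ 2 — OK.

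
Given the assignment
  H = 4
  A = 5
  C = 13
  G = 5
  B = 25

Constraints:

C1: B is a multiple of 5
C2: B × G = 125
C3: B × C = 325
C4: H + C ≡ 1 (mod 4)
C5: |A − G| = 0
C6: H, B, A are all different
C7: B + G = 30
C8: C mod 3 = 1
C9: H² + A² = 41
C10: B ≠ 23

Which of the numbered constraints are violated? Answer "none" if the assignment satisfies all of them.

C1: 25 / 5 = 5, so 5 divides 25 — satisfied.
C2: B × G = 25 × 5 = 125 — satisfied.
C3: B × C = 25 × 13 = 325 — satisfied.
C4: H + C = 17; 17 mod 4 = 1 — satisfied.
C5: |5 − 5| = 0 — satisfied.
C6: values 4, 25, 5 are pairwise distinct — satisfied.
C7: B + G = 25 + 5 = 30 — satisfied.
C8: 13 mod 3 = 1 — satisfied.
C9: H² + A² = 4² + 5² = 16 + 25 = 41 — satisfied.
C10: B = 25, and 25 ≠ 23 — satisfied.

No violations.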